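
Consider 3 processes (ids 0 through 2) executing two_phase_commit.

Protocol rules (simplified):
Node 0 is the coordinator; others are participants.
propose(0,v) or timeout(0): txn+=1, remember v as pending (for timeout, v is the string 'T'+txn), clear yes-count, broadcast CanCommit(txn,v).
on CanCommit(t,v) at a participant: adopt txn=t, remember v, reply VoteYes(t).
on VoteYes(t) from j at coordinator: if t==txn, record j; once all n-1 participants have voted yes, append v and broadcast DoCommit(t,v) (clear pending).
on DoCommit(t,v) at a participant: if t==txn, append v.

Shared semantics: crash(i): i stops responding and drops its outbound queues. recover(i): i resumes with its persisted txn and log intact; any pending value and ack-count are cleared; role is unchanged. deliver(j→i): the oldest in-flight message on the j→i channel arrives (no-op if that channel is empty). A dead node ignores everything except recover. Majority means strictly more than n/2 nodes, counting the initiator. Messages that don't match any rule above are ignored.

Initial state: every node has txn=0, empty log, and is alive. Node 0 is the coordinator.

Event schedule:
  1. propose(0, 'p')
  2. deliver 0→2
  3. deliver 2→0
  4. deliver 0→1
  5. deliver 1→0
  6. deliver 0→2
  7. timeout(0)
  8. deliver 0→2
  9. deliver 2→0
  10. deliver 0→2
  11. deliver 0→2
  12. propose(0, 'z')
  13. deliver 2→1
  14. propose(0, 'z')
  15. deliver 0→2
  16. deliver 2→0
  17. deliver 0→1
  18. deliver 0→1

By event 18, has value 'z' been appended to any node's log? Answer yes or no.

no

1. propose(0,'p'):  <0:coor t1 ->
2. deliver 0→2:  <2:part t1 ->
3. deliver 2→0:  nop
4. deliver 0→1:  <1:part t1 ->
5. deliver 1→0:  <0:coor t1 p>
6. deliver 0→2:  <2:part t1 p>
7. timeout(0):  <0:coor t2 p>
8. deliver 0→2:  <2:part t2 p>
9. deliver 2→0:  nop
10. deliver 0→2:  nop
11. deliver 0→2:  nop
12. propose(0,'z'):  <0:coor t3 p>
13. deliver 2→1:  nop
14. propose(0,'z'):  <0:coor t4 p>
15. deliver 0→2:  <2:part t3 p>
16. deliver 2→0:  nop
17. deliver 0→1:  <1:part t1 p>
18. deliver 0→1:  <1:part t2 p>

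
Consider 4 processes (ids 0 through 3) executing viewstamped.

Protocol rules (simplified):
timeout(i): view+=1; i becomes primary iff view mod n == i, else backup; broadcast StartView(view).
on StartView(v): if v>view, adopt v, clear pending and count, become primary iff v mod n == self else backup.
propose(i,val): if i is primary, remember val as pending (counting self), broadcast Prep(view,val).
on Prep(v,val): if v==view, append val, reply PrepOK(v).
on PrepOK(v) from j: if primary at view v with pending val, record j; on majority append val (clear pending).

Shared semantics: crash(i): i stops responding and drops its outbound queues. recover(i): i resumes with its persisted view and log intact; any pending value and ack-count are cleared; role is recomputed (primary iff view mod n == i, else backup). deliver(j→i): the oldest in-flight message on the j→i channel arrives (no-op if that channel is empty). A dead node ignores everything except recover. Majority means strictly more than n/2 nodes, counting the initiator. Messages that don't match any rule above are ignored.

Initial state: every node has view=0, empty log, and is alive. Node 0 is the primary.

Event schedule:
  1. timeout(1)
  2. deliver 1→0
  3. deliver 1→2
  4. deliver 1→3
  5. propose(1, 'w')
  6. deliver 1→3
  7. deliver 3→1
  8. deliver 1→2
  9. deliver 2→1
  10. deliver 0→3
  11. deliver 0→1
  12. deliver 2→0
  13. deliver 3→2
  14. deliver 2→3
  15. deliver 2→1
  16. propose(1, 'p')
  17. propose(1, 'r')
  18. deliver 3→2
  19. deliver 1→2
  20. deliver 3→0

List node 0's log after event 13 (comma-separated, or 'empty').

1. timeout(1):  <1:prim v1 ->
2. deliver 1→0:  <0:back v1 ->
3. deliver 1→2:  <2:back v1 ->
4. deliver 1→3:  <3:back v1 ->
5. propose(1,'w'):  nop
6. deliver 1→3:  <3:back v1 w>
7. deliver 3→1:  nop
8. deliver 1→2:  <2:back v1 w>
9. deliver 2→1:  <1:prim v1 w>
10. deliver 0→3:  nop
11. deliver 0→1:  nop
12. deliver 2→0:  nop
13. deliver 3→2:  nop

empty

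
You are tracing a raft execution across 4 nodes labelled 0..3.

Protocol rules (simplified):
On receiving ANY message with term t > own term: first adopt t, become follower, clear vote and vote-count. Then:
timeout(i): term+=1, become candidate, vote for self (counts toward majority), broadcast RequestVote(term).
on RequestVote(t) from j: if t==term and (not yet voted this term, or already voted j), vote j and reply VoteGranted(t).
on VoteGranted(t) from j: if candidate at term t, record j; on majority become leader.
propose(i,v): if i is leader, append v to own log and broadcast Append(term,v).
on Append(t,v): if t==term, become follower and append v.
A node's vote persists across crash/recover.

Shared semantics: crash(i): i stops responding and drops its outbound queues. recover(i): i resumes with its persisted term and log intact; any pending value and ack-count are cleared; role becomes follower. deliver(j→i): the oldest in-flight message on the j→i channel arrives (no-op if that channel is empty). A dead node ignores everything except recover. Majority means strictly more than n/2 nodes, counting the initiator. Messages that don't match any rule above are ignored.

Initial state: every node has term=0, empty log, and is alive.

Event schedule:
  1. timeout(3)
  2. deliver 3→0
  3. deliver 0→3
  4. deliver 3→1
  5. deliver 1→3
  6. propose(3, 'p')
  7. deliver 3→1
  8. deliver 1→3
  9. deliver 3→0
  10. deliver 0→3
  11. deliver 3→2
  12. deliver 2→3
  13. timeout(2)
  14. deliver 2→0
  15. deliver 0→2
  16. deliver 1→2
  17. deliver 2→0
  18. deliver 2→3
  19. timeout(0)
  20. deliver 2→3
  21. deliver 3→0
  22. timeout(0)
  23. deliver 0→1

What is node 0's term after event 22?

after 1 — timeout(3): n3:cand/t1/[-]
after 2 — deliver 3→0: n0:foll/t1/[-]
after 3 — deliver 0→3: ·
after 4 — deliver 3→1: n1:foll/t1/[-]
after 5 — deliver 1→3: n3:lead/t1/[-]
after 6 — propose(3,'p'): n3:lead/t1/[p]
after 7 — deliver 3→1: n1:foll/t1/[p]
after 8 — deliver 1→3: ·
after 9 — deliver 3→0: n0:foll/t1/[p]
after 10 — deliver 0→3: ·
after 11 — deliver 3→2: n2:foll/t1/[-]
after 12 — deliver 2→3: ·
after 13 — timeout(2): n2:cand/t2/[-]
after 14 — deliver 2→0: n0:foll/t2/[p]
after 15 — deliver 0→2: ·
after 16 — deliver 1→2: ·
after 17 — deliver 2→0: ·
after 18 — deliver 2→3: n3:foll/t2/[p]
after 19 — timeout(0): n0:cand/t3/[p]
after 20 — deliver 2→3: ·
after 21 — deliver 3→0: ·
after 22 — timeout(0): n0:cand/t4/[p]

4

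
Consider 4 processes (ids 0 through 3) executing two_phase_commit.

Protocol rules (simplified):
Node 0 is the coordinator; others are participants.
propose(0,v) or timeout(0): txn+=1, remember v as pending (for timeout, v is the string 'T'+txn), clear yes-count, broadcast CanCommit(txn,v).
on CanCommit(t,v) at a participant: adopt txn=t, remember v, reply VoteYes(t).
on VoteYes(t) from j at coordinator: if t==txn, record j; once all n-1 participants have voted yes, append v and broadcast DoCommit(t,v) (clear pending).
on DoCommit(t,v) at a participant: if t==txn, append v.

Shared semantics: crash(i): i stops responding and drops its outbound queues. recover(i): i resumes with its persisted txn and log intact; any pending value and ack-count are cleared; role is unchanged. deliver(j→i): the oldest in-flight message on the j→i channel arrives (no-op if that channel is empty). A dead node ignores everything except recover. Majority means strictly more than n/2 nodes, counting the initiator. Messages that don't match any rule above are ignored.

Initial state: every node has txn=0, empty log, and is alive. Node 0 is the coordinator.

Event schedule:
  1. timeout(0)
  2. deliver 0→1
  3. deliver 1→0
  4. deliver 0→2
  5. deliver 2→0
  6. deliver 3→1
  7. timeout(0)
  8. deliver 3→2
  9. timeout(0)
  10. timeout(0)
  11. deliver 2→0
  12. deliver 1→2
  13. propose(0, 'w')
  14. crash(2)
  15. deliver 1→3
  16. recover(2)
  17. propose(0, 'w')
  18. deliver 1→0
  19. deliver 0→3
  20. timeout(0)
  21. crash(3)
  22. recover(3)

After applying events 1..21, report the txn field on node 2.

1

1. timeout(0):  <0:coor t1 ->
2. deliver 0→1:  <1:part t1 ->
3. deliver 1→0:  nop
4. deliver 0→2:  <2:part t1 ->
5. deliver 2→0:  nop
6. deliver 3→1:  nop
7. timeout(0):  <0:coor t2 ->
8. deliver 3→2:  nop
9. timeout(0):  <0:coor t3 ->
10. timeout(0):  <0:coor t4 ->
11. deliver 2→0:  nop
12. deliver 1→2:  nop
13. propose(0,'w'):  <0:coor t5 ->
14. crash(2):  <2:✗part t1 ->
15. deliver 1→3:  nop
16. recover(2):  <2:part t1 ->
17. propose(0,'w'):  <0:coor t6 ->
18. deliver 1→0:  nop
19. deliver 0→3:  <3:part t1 ->
20. timeout(0):  <0:coor t7 ->
21. crash(3):  <3:✗part t1 ->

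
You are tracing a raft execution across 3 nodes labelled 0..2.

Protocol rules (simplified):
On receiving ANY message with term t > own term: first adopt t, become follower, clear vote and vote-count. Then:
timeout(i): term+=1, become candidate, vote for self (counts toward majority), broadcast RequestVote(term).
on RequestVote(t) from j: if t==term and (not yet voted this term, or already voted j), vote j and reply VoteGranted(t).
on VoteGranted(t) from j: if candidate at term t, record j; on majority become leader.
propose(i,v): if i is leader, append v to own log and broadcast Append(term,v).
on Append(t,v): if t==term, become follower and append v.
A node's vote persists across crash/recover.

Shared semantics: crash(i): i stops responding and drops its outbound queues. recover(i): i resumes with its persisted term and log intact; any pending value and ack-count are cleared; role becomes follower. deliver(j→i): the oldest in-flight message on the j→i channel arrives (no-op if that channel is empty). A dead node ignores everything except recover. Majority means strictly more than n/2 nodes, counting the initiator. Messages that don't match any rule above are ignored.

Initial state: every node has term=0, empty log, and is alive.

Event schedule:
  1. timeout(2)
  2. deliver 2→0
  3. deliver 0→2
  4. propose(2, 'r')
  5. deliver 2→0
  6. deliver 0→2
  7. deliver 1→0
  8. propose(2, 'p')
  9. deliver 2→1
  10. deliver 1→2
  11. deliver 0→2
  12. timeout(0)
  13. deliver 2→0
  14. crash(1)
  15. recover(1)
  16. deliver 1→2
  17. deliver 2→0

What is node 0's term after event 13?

e1 timeout(2): 2[cand,t=1,-]
e2 deliver 2→0: 0[foll,t=1,-]
e3 deliver 0→2: 2[lead,t=1,-]
e4 propose(2,'r'): 2[lead,t=1,r]
e5 deliver 2→0: 0[foll,t=1,r]
e6 deliver 0→2: ·
e7 deliver 1→0: ·
e8 propose(2,'p'): 2[lead,t=1,r,p]
e9 deliver 2→1: 1[foll,t=1,-]
e10 deliver 1→2: ·
e11 deliver 0→2: ·
e12 timeout(0): 0[cand,t=2,r]
e13 deliver 2→0: ·

2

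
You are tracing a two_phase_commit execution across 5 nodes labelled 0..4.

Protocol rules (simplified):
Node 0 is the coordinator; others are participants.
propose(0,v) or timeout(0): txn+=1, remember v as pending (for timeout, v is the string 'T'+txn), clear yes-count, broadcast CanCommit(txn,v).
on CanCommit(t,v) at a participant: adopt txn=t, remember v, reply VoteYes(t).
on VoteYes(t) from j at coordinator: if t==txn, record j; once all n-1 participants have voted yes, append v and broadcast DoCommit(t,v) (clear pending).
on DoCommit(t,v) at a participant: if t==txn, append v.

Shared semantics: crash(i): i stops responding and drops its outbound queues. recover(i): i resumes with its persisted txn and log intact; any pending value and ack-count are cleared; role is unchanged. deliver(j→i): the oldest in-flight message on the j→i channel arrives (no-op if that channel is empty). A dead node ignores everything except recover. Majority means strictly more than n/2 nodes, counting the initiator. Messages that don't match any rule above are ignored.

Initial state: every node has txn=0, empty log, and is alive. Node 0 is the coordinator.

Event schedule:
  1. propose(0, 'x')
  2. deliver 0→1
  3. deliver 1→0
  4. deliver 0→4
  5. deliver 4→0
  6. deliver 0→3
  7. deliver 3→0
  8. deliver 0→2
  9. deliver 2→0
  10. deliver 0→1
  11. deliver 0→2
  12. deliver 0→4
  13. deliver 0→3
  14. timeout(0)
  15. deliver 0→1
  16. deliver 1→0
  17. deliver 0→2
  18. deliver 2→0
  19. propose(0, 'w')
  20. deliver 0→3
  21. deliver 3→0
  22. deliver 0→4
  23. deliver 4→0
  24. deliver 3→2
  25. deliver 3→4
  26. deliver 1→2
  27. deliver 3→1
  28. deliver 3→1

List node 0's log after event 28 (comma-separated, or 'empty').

step 1 propose(0,'x'): 0={coor,t=1,log=-}
step 2 deliver 0→1: 1={part,t=1,log=-}
step 3 deliver 1→0: —
step 4 deliver 0→4: 4={part,t=1,log=-}
step 5 deliver 4→0: —
step 6 deliver 0→3: 3={part,t=1,log=-}
step 7 deliver 3→0: —
step 8 deliver 0→2: 2={part,t=1,log=-}
step 9 deliver 2→0: 0={coor,t=1,log=x}
step 10 deliver 0→1: 1={part,t=1,log=x}
step 11 deliver 0→2: 2={part,t=1,log=x}
step 12 deliver 0→4: 4={part,t=1,log=x}
step 13 deliver 0→3: 3={part,t=1,log=x}
step 14 timeout(0): 0={coor,t=2,log=x}
step 15 deliver 0→1: 1={part,t=2,log=x}
step 16 deliver 1→0: —
step 17 deliver 0→2: 2={part,t=2,log=x}
step 18 deliver 2→0: —
step 19 propose(0,'w'): 0={coor,t=3,log=x}
step 20 deliver 0→3: 3={part,t=2,log=x}
step 21 deliver 3→0: —
step 22 deliver 0→4: 4={part,t=2,log=x}
step 23 deliver 4→0: —
step 24 deliver 3→2: —
step 25 deliver 3→4: —
step 26 deliver 1→2: —
step 27 deliver 3→1: —
step 28 deliver 3→1: —

x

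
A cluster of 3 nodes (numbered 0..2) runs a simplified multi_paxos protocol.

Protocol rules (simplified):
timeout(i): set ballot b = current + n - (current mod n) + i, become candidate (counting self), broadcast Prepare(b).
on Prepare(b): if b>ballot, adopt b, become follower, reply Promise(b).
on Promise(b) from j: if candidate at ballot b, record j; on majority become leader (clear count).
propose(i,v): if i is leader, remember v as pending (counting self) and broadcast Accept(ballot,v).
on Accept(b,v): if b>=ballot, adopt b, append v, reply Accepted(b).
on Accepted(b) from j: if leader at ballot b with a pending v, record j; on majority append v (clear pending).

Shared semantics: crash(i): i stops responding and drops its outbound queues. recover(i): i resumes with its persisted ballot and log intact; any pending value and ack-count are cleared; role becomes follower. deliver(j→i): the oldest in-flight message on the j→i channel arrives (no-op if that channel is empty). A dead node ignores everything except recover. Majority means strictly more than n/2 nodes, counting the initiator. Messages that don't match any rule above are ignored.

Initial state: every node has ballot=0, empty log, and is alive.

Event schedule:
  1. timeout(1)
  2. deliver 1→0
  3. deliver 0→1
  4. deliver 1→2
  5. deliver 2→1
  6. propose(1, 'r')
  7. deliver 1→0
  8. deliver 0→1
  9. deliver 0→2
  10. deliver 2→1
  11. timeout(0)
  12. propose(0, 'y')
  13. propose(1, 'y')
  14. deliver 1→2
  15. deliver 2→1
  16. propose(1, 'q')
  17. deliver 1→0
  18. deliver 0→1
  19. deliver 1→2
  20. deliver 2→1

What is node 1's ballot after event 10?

4

after 1 — timeout(1): n1:cand/b4/[-]
after 2 — deliver 1→0: n0:foll/b4/[-]
after 3 — deliver 0→1: n1:lead/b4/[-]
after 4 — deliver 1→2: n2:foll/b4/[-]
after 5 — deliver 2→1: ·
after 6 — propose(1,'r'): ·
after 7 — deliver 1→0: n0:foll/b4/[r]
after 8 — deliver 0→1: n1:lead/b4/[r]
after 9 — deliver 0→2: ·
after 10 — deliver 2→1: ·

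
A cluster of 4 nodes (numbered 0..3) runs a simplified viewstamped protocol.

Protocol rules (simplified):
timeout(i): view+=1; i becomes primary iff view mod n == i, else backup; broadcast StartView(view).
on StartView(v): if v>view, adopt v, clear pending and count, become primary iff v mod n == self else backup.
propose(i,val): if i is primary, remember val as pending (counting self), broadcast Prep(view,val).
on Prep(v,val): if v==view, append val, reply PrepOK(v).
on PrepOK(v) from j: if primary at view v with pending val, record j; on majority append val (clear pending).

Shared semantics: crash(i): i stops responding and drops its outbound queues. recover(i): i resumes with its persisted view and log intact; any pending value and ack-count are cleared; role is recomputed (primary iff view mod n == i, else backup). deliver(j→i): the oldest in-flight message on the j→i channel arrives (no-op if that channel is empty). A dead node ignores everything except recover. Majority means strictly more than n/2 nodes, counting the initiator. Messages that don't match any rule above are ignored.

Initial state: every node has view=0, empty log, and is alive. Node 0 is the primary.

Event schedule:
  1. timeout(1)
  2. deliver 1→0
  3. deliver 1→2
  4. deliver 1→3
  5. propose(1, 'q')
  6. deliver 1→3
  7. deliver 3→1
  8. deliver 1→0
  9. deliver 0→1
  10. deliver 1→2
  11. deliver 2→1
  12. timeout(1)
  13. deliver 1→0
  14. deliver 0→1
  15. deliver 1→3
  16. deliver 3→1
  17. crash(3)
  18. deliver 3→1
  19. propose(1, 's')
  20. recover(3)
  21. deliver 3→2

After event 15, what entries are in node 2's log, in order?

q

e1 timeout(1): 1[prim,v=1,-]
e2 deliver 1→0: 0[back,v=1,-]
e3 deliver 1→2: 2[back,v=1,-]
e4 deliver 1→3: 3[back,v=1,-]
e5 propose(1,'q'): ·
e6 deliver 1→3: 3[back,v=1,q]
e7 deliver 3→1: ·
e8 deliver 1→0: 0[back,v=1,q]
e9 deliver 0→1: 1[prim,v=1,q]
e10 deliver 1→2: 2[back,v=1,q]
e11 deliver 2→1: ·
e12 timeout(1): 1[back,v=2,q]
e13 deliver 1→0: 0[back,v=2,q]
e14 deliver 0→1: ·
e15 deliver 1→3: 3[back,v=2,q]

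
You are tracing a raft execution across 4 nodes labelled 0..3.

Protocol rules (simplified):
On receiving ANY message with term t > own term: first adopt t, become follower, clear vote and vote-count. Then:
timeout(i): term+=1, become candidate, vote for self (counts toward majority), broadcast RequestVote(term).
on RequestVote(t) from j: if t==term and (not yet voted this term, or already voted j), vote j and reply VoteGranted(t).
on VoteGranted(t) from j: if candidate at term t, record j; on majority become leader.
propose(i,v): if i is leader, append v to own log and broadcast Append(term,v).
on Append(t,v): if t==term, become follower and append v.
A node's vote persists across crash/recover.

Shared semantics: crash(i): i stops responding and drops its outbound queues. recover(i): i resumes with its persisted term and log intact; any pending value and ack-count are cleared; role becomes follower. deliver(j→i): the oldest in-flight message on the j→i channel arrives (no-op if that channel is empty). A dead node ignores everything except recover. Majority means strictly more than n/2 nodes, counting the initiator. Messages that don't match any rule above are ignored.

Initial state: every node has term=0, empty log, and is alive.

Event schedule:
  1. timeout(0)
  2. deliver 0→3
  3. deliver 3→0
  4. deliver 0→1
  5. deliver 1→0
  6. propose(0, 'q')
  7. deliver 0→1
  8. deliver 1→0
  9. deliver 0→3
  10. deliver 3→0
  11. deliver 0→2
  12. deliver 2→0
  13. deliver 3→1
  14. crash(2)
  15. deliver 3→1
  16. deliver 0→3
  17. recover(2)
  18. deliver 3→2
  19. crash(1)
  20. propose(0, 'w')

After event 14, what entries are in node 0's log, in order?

q

[1] timeout(0) → N0(cand t1 [-])
[2] deliver 0→3 → N3(foll t1 [-])
[3] deliver 3→0 → ∅
[4] deliver 0→1 → N1(foll t1 [-])
[5] deliver 1→0 → N0(lead t1 [-])
[6] propose(0,'q') → N0(lead t1 [q])
[7] deliver 0→1 → N1(foll t1 [q])
[8] deliver 1→0 → ∅
[9] deliver 0→3 → N3(foll t1 [q])
[10] deliver 3→0 → ∅
[11] deliver 0→2 → N2(foll t1 [-])
[12] deliver 2→0 → ∅
[13] deliver 3→1 → ∅
[14] crash(2) → N2(✗foll t1 [-])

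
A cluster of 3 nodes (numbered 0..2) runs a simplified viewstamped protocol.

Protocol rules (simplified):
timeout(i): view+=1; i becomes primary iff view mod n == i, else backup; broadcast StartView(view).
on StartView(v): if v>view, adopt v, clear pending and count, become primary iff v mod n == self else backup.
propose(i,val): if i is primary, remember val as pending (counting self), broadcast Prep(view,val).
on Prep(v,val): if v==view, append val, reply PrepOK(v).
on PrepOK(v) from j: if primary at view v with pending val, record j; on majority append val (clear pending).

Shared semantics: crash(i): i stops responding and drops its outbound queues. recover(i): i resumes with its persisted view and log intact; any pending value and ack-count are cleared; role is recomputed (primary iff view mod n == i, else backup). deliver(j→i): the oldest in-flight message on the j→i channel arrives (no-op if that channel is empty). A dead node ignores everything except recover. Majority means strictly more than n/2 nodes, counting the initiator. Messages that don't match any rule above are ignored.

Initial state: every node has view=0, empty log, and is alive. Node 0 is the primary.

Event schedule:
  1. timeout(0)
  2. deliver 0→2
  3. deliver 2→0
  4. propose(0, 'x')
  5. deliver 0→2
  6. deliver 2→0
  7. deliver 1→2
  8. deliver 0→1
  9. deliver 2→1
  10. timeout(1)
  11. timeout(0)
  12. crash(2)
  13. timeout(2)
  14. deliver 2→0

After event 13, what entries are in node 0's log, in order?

e1 timeout(0): 0[back,v=1,-]
e2 deliver 0→2: 2[back,v=1,-]
e3 deliver 2→0: ·
e4 propose(0,'x'): ·
e5 deliver 0→2: ·
e6 deliver 2→0: ·
e7 deliver 1→2: ·
e8 deliver 0→1: 1[prim,v=1,-]
e9 deliver 2→1: ·
e10 timeout(1): 1[back,v=2,-]
e11 timeout(0): 0[back,v=2,-]
e12 crash(2): 2[✗back,v=1,-]
e13 timeout(2): ·

empty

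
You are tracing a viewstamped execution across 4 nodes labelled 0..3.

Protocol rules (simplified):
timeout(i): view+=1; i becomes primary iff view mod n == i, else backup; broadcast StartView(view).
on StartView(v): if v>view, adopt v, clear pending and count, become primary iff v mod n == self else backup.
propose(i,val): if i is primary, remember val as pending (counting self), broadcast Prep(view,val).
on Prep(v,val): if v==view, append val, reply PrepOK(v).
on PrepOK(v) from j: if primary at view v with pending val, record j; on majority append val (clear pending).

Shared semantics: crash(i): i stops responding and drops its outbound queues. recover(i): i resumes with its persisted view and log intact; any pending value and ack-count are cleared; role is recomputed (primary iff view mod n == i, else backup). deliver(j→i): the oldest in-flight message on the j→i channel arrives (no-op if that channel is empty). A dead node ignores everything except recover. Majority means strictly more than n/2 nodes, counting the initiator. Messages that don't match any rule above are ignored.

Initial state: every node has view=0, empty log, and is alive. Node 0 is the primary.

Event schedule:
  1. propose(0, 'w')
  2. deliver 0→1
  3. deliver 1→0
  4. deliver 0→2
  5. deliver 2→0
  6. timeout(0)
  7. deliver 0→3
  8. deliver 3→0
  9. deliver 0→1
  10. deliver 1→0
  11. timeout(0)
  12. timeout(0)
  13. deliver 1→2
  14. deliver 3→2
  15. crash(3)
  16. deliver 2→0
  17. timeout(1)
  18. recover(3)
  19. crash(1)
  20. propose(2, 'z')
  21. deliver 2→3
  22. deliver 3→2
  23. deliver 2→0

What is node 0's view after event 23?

step 1 propose(0,'w'): —
step 2 deliver 0→1: 1={back,v=0,log=w}
step 3 deliver 1→0: —
step 4 deliver 0→2: 2={back,v=0,log=w}
step 5 deliver 2→0: 0={prim,v=0,log=w}
step 6 timeout(0): 0={back,v=1,log=w}
step 7 deliver 0→3: 3={back,v=0,log=w}
step 8 deliver 3→0: —
step 9 deliver 0→1: 1={prim,v=1,log=w}
step 10 deliver 1→0: —
step 11 timeout(0): 0={back,v=2,log=w}
step 12 timeout(0): 0={back,v=3,log=w}
step 13 deliver 1→2: —
step 14 deliver 3→2: —
step 15 crash(3): 3={✗back,v=0,log=w}
step 16 deliver 2→0: —
step 17 timeout(1): 1={back,v=2,log=w}
step 18 recover(3): 3={back,v=0,log=w}
step 19 crash(1): 1={✗back,v=2,log=w}
step 20 propose(2,'z'): —
step 21 deliver 2→3: —
step 22 deliver 3→2: —
step 23 deliver 2→0: —

3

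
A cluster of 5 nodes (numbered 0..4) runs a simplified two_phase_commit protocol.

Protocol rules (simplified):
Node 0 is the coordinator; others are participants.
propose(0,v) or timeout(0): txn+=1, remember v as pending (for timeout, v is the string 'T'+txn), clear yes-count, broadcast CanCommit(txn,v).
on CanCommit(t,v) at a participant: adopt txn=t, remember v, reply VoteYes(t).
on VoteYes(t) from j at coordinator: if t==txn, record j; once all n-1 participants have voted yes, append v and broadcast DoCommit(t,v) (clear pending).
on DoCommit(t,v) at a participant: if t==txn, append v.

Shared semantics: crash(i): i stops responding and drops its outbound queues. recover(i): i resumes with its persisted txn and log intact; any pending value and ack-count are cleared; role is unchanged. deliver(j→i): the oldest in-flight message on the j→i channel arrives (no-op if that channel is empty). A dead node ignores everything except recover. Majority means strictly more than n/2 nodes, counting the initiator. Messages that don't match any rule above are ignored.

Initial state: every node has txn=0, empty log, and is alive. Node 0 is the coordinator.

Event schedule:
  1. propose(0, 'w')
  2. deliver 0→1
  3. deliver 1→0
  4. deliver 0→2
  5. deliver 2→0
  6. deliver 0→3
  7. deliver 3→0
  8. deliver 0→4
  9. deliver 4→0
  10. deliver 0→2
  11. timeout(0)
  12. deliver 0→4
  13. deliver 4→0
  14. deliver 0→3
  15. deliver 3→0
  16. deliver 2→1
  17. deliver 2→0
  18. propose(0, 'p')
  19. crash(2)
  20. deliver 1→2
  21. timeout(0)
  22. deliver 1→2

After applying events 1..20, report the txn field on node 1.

e1 propose(0,'w'): 0[coor,t=1,-]
e2 deliver 0→1: 1[part,t=1,-]
e3 deliver 1→0: ·
e4 deliver 0→2: 2[part,t=1,-]
e5 deliver 2→0: ·
e6 deliver 0→3: 3[part,t=1,-]
e7 deliver 3→0: ·
e8 deliver 0→4: 4[part,t=1,-]
e9 deliver 4→0: 0[coor,t=1,w]
e10 deliver 0→2: 2[part,t=1,w]
e11 timeout(0): 0[coor,t=2,w]
e12 deliver 0→4: 4[part,t=1,w]
e13 deliver 4→0: ·
e14 deliver 0→3: 3[part,t=1,w]
e15 deliver 3→0: ·
e16 deliver 2→1: ·
e17 deliver 2→0: ·
e18 propose(0,'p'): 0[coor,t=3,w]
e19 crash(2): 2[✗part,t=1,w]
e20 deliver 1→2: ·

1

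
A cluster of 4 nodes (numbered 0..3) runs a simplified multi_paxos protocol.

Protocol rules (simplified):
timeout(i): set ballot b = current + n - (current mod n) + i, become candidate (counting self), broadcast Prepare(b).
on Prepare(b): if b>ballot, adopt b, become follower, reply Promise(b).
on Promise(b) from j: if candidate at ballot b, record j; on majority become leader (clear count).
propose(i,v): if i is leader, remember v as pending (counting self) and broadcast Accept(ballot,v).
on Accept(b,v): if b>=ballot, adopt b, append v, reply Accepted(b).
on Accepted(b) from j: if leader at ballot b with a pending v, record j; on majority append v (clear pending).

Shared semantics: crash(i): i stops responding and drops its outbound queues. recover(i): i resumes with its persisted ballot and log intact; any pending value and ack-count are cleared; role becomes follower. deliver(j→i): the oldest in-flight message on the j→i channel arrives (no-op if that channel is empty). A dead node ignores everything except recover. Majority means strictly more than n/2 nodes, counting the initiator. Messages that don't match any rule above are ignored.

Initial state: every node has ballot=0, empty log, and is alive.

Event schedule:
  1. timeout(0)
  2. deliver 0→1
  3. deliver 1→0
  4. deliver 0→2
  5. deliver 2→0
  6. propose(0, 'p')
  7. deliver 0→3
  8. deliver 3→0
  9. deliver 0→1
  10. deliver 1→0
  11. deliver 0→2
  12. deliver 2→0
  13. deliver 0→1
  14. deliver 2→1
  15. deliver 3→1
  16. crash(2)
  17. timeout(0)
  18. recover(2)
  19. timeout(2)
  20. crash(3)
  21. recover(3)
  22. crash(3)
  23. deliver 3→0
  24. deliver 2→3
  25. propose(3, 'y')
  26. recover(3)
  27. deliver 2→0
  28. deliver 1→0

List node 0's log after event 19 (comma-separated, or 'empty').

p

after 1 — timeout(0): n0:cand/b4/[-]
after 2 — deliver 0→1: n1:foll/b4/[-]
after 3 — deliver 1→0: ·
after 4 — deliver 0→2: n2:foll/b4/[-]
after 5 — deliver 2→0: n0:lead/b4/[-]
after 6 — propose(0,'p'): ·
after 7 — deliver 0→3: n3:foll/b4/[-]
after 8 — deliver 3→0: ·
after 9 — deliver 0→1: n1:foll/b4/[p]
after 10 — deliver 1→0: ·
after 11 — deliver 0→2: n2:foll/b4/[p]
after 12 — deliver 2→0: n0:lead/b4/[p]
after 13 — deliver 0→1: ·
after 14 — deliver 2→1: ·
after 15 — deliver 3→1: ·
after 16 — crash(2): n2:✗foll/b4/[p]
after 17 — timeout(0): n0:cand/b8/[p]
after 18 — recover(2): n2:foll/b4/[p]
after 19 — timeout(2): n2:cand/b10/[p]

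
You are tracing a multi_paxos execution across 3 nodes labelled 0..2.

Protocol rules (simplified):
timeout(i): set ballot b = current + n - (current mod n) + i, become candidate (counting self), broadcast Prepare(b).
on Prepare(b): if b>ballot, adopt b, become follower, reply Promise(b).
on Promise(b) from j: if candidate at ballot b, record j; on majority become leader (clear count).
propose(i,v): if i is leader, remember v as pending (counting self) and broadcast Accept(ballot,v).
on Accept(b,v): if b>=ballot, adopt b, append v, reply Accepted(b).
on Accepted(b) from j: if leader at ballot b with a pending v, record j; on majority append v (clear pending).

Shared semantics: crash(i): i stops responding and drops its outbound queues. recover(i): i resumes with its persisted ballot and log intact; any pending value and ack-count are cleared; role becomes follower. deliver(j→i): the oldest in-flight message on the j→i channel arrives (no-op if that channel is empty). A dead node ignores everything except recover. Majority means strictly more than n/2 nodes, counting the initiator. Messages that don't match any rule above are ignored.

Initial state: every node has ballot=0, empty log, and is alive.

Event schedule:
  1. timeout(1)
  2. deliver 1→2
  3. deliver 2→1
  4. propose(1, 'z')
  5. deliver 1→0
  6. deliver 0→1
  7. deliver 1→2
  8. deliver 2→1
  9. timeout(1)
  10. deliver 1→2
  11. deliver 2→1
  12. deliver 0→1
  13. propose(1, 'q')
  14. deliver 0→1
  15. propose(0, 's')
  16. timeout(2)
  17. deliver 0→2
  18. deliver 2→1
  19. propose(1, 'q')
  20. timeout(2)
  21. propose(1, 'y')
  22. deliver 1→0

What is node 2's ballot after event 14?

7

1. timeout(1):  <1:cand b4 ->
2. deliver 1→2:  <2:foll b4 ->
3. deliver 2→1:  <1:lead b4 ->
4. propose(1,'z'):  nop
5. deliver 1→0:  <0:foll b4 ->
6. deliver 0→1:  nop
7. deliver 1→2:  <2:foll b4 z>
8. deliver 2→1:  <1:lead b4 z>
9. timeout(1):  <1:cand b7 z>
10. deliver 1→2:  <2:foll b7 z>
11. deliver 2→1:  <1:lead b7 z>
12. deliver 0→1:  nop
13. propose(1,'q'):  nop
14. deliver 0→1:  nop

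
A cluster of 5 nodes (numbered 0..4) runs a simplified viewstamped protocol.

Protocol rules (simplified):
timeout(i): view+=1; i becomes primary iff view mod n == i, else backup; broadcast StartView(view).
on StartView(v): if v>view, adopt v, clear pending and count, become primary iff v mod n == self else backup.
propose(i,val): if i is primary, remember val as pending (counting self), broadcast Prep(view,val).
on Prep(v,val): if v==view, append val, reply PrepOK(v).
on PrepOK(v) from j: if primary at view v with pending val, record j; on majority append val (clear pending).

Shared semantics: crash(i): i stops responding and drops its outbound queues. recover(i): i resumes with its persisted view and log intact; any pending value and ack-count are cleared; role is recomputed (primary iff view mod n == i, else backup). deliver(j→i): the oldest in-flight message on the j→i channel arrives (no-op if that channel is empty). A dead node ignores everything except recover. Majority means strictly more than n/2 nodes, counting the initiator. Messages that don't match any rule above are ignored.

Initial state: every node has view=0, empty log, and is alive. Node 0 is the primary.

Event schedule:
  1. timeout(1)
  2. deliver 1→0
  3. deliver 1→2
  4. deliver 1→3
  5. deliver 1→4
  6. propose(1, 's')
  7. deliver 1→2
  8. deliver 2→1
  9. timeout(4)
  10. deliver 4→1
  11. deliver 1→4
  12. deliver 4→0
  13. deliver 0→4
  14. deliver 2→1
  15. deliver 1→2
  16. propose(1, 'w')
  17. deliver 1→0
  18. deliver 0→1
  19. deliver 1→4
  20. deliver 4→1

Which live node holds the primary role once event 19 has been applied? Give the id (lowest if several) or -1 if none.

-1

e1 timeout(1): 1[prim,v=1,-]
e2 deliver 1→0: 0[back,v=1,-]
e3 deliver 1→2: 2[back,v=1,-]
e4 deliver 1→3: 3[back,v=1,-]
e5 deliver 1→4: 4[back,v=1,-]
e6 propose(1,'s'): ·
e7 deliver 1→2: 2[back,v=1,s]
e8 deliver 2→1: ·
e9 timeout(4): 4[back,v=2,-]
e10 deliver 4→1: 1[back,v=2,-]
e11 deliver 1→4: ·
e12 deliver 4→0: 0[back,v=2,-]
e13 deliver 0→4: ·
e14 deliver 2→1: ·
e15 deliver 1→2: ·
e16 propose(1,'w'): ·
e17 deliver 1→0: ·
e18 deliver 0→1: ·
e19 deliver 1→4: ·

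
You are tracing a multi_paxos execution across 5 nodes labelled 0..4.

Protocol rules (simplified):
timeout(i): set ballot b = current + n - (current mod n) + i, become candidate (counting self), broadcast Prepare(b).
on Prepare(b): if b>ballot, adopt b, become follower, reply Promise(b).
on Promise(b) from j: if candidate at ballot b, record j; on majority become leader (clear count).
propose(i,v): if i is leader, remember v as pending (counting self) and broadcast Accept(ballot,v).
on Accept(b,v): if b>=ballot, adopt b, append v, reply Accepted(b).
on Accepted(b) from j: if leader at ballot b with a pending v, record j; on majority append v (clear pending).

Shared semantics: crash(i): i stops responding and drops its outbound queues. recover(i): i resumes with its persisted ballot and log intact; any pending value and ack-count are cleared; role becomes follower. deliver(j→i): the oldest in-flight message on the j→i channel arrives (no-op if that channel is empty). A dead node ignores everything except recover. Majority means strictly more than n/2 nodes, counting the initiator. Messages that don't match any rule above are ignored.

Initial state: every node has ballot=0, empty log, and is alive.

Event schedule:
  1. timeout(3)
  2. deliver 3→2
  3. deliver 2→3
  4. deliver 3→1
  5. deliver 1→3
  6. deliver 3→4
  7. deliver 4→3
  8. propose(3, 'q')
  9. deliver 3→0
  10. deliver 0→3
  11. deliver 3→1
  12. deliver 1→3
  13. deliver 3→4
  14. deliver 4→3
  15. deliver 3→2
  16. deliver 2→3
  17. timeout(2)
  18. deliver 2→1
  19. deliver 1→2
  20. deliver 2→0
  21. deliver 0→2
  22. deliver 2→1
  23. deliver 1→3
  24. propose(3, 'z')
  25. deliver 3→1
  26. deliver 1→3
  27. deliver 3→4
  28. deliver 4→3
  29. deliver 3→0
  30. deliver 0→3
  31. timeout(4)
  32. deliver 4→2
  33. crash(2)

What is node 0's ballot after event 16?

[1] timeout(3) → N3(cand b8 [-])
[2] deliver 3→2 → N2(foll b8 [-])
[3] deliver 2→3 → ∅
[4] deliver 3→1 → N1(foll b8 [-])
[5] deliver 1→3 → N3(lead b8 [-])
[6] deliver 3→4 → N4(foll b8 [-])
[7] deliver 4→3 → ∅
[8] propose(3,'q') → ∅
[9] deliver 3→0 → N0(foll b8 [-])
[10] deliver 0→3 → ∅
[11] deliver 3→1 → N1(foll b8 [q])
[12] deliver 1→3 → ∅
[13] deliver 3→4 → N4(foll b8 [q])
[14] deliver 4→3 → N3(lead b8 [q])
[15] deliver 3→2 → N2(foll b8 [q])
[16] deliver 2→3 → ∅

8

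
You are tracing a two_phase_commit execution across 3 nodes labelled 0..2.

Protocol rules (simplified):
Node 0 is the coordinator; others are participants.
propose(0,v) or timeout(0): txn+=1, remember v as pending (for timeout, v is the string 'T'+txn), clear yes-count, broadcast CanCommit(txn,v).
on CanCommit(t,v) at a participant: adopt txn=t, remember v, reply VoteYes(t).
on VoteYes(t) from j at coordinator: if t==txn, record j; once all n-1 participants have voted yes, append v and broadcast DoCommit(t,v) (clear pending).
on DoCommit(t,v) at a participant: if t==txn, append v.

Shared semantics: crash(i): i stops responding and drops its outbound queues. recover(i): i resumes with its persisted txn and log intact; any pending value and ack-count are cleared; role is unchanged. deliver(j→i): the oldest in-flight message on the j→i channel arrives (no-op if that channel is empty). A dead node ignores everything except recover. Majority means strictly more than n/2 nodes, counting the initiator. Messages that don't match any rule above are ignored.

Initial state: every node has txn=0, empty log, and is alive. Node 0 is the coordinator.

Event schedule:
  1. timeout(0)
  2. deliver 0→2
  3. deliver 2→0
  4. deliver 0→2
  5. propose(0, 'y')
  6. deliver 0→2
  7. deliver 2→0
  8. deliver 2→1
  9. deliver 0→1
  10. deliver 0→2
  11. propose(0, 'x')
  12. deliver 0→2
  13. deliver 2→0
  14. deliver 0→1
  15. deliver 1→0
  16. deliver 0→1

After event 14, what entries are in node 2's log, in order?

empty

1. timeout(0):  <0:coor t1 ->
2. deliver 0→2:  <2:part t1 ->
3. deliver 2→0:  nop
4. deliver 0→2:  nop
5. propose(0,'y'):  <0:coor t2 ->
6. deliver 0→2:  <2:part t2 ->
7. deliver 2→0:  nop
8. deliver 2→1:  nop
9. deliver 0→1:  <1:part t1 ->
10. deliver 0→2:  nop
11. propose(0,'x'):  <0:coor t3 ->
12. deliver 0→2:  <2:part t3 ->
13. deliver 2→0:  nop
14. deliver 0→1:  <1:part t2 ->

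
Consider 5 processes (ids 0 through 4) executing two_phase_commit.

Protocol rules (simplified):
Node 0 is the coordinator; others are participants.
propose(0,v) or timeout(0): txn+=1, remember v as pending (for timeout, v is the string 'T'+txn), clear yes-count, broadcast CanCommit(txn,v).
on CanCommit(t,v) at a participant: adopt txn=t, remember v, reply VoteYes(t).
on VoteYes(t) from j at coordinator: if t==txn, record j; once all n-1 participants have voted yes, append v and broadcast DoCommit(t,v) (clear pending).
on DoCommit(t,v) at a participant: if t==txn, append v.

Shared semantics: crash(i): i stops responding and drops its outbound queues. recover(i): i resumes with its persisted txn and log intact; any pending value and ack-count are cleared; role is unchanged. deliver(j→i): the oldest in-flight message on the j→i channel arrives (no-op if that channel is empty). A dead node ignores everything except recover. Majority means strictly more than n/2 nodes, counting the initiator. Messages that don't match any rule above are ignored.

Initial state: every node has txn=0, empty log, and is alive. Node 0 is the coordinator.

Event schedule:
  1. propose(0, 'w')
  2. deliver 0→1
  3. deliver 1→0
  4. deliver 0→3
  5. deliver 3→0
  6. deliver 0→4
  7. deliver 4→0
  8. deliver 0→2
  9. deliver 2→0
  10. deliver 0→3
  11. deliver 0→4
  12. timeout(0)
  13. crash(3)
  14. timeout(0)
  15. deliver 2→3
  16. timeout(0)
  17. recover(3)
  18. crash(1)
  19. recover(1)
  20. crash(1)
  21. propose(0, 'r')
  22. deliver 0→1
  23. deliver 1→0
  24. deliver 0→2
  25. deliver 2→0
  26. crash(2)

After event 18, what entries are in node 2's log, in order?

empty

1. propose(0,'w'):  <0:coor t1 ->
2. deliver 0→1:  <1:part t1 ->
3. deliver 1→0:  nop
4. deliver 0→3:  <3:part t1 ->
5. deliver 3→0:  nop
6. deliver 0→4:  <4:part t1 ->
7. deliver 4→0:  nop
8. deliver 0→2:  <2:part t1 ->
9. deliver 2→0:  <0:coor t1 w>
10. deliver 0→3:  <3:part t1 w>
11. deliver 0→4:  <4:part t1 w>
12. timeout(0):  <0:coor t2 w>
13. crash(3):  <3:✗part t1 w>
14. timeout(0):  <0:coor t3 w>
15. deliver 2→3:  nop
16. timeout(0):  <0:coor t4 w>
17. recover(3):  <3:part t1 w>
18. crash(1):  <1:✗part t1 ->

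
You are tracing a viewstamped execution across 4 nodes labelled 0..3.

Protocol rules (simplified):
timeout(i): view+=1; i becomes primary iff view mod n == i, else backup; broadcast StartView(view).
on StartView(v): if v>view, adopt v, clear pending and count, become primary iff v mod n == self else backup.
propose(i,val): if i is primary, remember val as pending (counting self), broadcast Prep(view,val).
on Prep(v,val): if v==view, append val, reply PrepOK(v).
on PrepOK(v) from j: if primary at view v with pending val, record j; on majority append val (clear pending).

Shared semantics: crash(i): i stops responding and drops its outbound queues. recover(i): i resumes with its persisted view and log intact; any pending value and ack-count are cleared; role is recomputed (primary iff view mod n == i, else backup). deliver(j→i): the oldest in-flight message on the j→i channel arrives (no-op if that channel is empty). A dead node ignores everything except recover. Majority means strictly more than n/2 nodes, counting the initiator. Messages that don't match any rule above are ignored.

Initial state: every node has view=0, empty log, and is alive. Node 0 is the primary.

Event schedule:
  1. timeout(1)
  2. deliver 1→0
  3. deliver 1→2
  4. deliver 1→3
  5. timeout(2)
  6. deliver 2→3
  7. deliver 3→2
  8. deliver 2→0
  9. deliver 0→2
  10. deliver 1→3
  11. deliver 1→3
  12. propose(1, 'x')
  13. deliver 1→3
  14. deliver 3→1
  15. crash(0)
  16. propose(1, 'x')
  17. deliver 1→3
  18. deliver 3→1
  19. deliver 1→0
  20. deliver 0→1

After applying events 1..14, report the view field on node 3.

2

after 1 — timeout(1): n1:prim/v1/[-]
after 2 — deliver 1→0: n0:back/v1/[-]
after 3 — deliver 1→2: n2:back/v1/[-]
after 4 — deliver 1→3: n3:back/v1/[-]
after 5 — timeout(2): n2:prim/v2/[-]
after 6 — deliver 2→3: n3:back/v2/[-]
after 7 — deliver 3→2: ·
after 8 — deliver 2→0: n0:back/v2/[-]
after 9 — deliver 0→2: ·
after 10 — deliver 1→3: ·
after 11 — deliver 1→3: ·
after 12 — propose(1,'x'): ·
after 13 — deliver 1→3: ·
after 14 — deliver 3→1: ·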